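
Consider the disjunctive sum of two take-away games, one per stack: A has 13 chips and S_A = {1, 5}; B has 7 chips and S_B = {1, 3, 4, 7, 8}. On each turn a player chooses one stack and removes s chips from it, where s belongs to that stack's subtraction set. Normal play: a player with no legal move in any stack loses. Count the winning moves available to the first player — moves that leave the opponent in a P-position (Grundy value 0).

1

Stack A, S = {1, 5}:
n :  0  1  2  3  4  5  6  7  8  9 10 11 12 13
G :  0  1  0  1  0  1  0  1  0  1  0  1  0  1
G_A(13) = 1.
Stack B, S = {1, 3, 4, 7, 8}:
n : 0 1 2 3 4 5 6 7
G : 0 1 0 1 2 3 2 3
G_B(7) = 3.
Combined Grundy value = 1 ⊕ 3 = 2.
A winning move leaves total XOR = 0, i.e. changes one component's Grundy value g to g ⊕ X where X is the current total.
Stack A: need g' = 1⊕2 = 3. Options: 13−1→G=0, 13−5→G=0. Hits: 0.
Stack B: need g' = 3⊕2 = 1. Options: 7−1→G=2, 7−3→G=2, 7−4→G=1, 7−7→G=0. Hits: 1.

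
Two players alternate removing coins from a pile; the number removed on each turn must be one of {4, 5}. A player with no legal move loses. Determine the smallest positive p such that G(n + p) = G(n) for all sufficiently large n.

n :  0  1  2  3  4  5  6  7  8  9 10 11 12 13 14 15 16 17 18 19
G :  0  0  0  0  1  1  1  1  2  0  0  0  0  1  1  1  1  2  0  0
G(n+9) = G(n) holds for n = 0,…,4 (a full window of length max(S) = 5), so the sequence is purely periodic with period 9.

9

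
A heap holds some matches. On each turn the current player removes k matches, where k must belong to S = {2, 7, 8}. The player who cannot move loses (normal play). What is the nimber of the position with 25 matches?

G(0) = 0
G(1) = mex{} = 0
G(2) = mex{0} = 1
G(3) = mex{0} = 1
G(4) = mex{1} = 0
G(5) = mex{1} = 0
G(6) = mex{0} = 1
G(7) = mex{0,0} = 1
G(8) = mex{1,0,0} = 2
G(9) = mex{1,1,0} = 2
G(10) = mex{2,1,1} = 0
G(11) = mex{2,0,1} = 3
G(12) = mex{0,0,0} = 1
G(13) = mex{3,1,0} = 2
G(14) = mex{1,1,1} = 0
G(15) = mex{2,2,1} = 0
G(16) = mex{0,2,2} = 1
G(17) = mex{0,0,2} = 1
G(18) = mex{1,3,0} = 2
G(19) = mex{1,1,3} = 0
G(20) = mex{2,2,1} = 0
G(21) = mex{0,0,2} = 1
G(22) = mex{0,0,0} = 1
G(23) = mex{1,1,0} = 2
G(24) = mex{1,1,1} = 0
G(25) = mex{2,2,1} = 0

0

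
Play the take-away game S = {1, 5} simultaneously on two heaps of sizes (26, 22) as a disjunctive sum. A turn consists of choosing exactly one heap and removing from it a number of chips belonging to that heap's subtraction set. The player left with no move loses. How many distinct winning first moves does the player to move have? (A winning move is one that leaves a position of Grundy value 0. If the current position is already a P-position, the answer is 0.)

0

All heaps use S = {1, 5}:
G(0) = 0
G(1) = mex{0} = 1
G(2) = mex{1} = 0
G(3) = mex{0} = 1
G(4) = mex{1} = 0
G(5) = mex{0,0} = 1
G(6) = mex{1,1} = 0
G(7) = mex{0,0} = 1
G(8) = mex{1,1} = 0
G(9) = mex{0,0} = 1
G(10) = mex{1,1} = 0
G(11) = mex{0,0} = 1
G(12) = mex{1,1} = 0
G(13) = mex{0,0} = 1
G(14) = mex{1,1} = 0
G(15) = mex{0,0} = 1
G(16) = mex{1,1} = 0
G(17) = mex{0,0} = 1
G(18) = mex{1,1} = 0
G(19) = mex{0,0} = 1
G(20) = mex{1,1} = 0
G(21) = mex{0,0} = 1
G(22) = mex{1,1} = 0
G(23) = mex{0,0} = 1
G(24) = mex{1,1} = 0
G(25) = mex{0,0} = 1
G(26) = mex{1,1} = 0
Heap A: G(26) = 0.
Heap B: G(22) = 0.
Combined Grundy value = 0 ⊕ 0 = 0.
A winning move leaves total XOR = 0, i.e. changes one component's Grundy value g to g ⊕ X where X is the current total.
Heap A: target g' = 0⊕0 = 0, but every legal move changes the Grundy value (mex property), so 0 moves.
Heap B: target g' = 0⊕0 = 0, but every legal move changes the Grundy value (mex property), so 0 moves.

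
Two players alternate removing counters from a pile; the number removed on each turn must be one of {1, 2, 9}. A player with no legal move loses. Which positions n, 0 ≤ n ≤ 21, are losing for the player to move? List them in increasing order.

0, 3, 6, 10, 13, 16, 20

G(0) = 0
G(1) = mex{0} = 1
G(2) = mex{1,0} = 2
G(3) = mex{2,1} = 0
G(4) = mex{0,2} = 1
G(5) = mex{1,0} = 2
G(6) = mex{2,1} = 0
G(7) = mex{0,2} = 1
G(8) = mex{1,0} = 2
G(9) = mex{2,1,0} = 3
G(10) = mex{3,2,1} = 0
G(11) = mex{0,3,2} = 1
G(12) = mex{1,0,0} = 2
G(13) = mex{2,1,1} = 0
G(14) = mex{0,2,2} = 1
G(15) = mex{1,0,0} = 2
G(16) = mex{2,1,1} = 0
G(17) = mex{0,2,2} = 1
G(18) = mex{1,0,3} = 2
G(19) = mex{2,1,0} = 3
G(20) = mex{3,2,1} = 0
G(21) = mex{0,3,2} = 1
P-positions are exactly the n with G(n) = 0.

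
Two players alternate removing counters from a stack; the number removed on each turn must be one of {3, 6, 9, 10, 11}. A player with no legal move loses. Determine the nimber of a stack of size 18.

G(0) = 0
G(1) = mex{} = 0
G(2) = mex{} = 0
G(3) = mex{0} = 1
G(4) = mex{0} = 1
G(5) = mex{0} = 1
G(6) = mex{1,0} = 2
G(7) = mex{1,0} = 2
G(8) = mex{1,0} = 2
G(9) = mex{2,1,0} = 3
G(10) = mex{2,1,0,0} = 3
G(11) = mex{2,1,0,0,0} = 3
G(12) = mex{3,2,1,0,0} = 4
G(13) = mex{3,2,1,1,0} = 4
G(14) = mex{3,2,1,1,1} = 0
G(15) = mex{4,3,2,1,1} = 0
G(16) = mex{4,3,2,2,1} = 0
G(17) = mex{0,3,2,2,2} = 1
G(18) = mex{0,4,3,2,2} = 1

1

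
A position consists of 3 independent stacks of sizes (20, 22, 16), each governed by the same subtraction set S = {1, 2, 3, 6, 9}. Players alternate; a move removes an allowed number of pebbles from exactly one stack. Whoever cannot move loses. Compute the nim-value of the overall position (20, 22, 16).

All stacks use S = {1, 2, 3, 6, 9}:
G(0) = 0
G(1) = mex{0} = 1
G(2) = mex{1,0} = 2
G(3) = mex{2,1,0} = 3
G(4) = mex{3,2,1} = 0
G(5) = mex{0,3,2} = 1
G(6) = mex{1,0,3,0} = 2
G(7) = mex{2,1,0,1} = 3
G(8) = mex{3,2,1,2} = 0
G(9) = mex{0,3,2,3,0} = 1
G(10) = mex{1,0,3,0,1} = 2
G(11) = mex{2,1,0,1,2} = 3
G(12) = mex{3,2,1,2,3} = 0
G(13) = mex{0,3,2,3,0} = 1
G(14) = mex{1,0,3,0,1} = 2
G(15) = mex{2,1,0,1,2} = 3
G(16) = mex{3,2,1,2,3} = 0
G(17) = mex{0,3,2,3,0} = 1
G(18) = mex{1,0,3,0,1} = 2
G(19) = mex{2,1,0,1,2} = 3
G(20) = mex{3,2,1,2,3} = 0
G(21) = mex{0,3,2,3,0} = 1
G(22) = mex{1,0,3,0,1} = 2
Stack A: G(20) = 0.
Stack B: G(22) = 2.
Stack C: G(16) = 0.
Combined Grundy value = 0 ⊕ 2 ⊕ 0 = 2.

2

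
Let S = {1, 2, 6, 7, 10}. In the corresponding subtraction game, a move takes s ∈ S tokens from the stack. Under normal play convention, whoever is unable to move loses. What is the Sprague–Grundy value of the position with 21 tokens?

n :  0  1  2  3  4  5  6  7  8  9 10 11 12 13 14 15 16 17 18 19 20 21
G :  0  1  2  0  1  2  3  4  0  1  2  0  1  2  3  4  0  1  2  0  1  2

2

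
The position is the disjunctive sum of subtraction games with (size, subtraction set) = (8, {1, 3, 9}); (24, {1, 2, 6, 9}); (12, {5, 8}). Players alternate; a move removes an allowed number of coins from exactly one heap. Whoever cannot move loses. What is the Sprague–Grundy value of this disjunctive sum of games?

Heap A, S = {1, 3, 9}:
n : 0 1 2 3 4 5 6 7 8
G : 0 1 0 1 0 1 0 1 0
G_A(8) = 0.
Heap B, S = {1, 2, 6, 9}:
n :  0  1  2  3  4  5  6  7  8  9 10 11 12 13 14 15 16 17 18 19 20 21 22 23 24
G :  0  1  2  0  1  2  3  0  1  2  0  1  2  3  0  1  2  0  1  2  3  0  1  2  0
G_B(24) = 0.
Heap C, S = {5, 8}:
G(0) = 0
G(1) = mex{} = 0
G(2) = mex{} = 0
G(3) = mex{} = 0
G(4) = mex{} = 0
G(5) = mex{0} = 1
G(6) = mex{0} = 1
G(7) = mex{0} = 1
G(8) = mex{0,0} = 1
G(9) = mex{0,0} = 1
G(10) = mex{1,0} = 2
G(11) = mex{1,0} = 2
G(12) = mex{1,0} = 2
G_C(12) = 2.
Combined Grundy value = 0 ⊕ 0 ⊕ 2 = 2.

2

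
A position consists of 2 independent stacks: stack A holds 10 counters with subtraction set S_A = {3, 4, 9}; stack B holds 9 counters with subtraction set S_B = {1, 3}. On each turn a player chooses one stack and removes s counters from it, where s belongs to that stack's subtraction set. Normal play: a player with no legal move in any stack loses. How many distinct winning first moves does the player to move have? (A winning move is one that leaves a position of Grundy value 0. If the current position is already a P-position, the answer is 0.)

0

Stack A, S = {3, 4, 9}:
n :  0  1  2  3  4  5  6  7  8  9 10
G :  0  0  0  1  1  1  2  0  0  3  1
G_A(10) = 1.
Stack B, S = {1, 3}:
n : 0 1 2 3 4 5 6 7 8 9
G : 0 1 0 1 0 1 0 1 0 1
G_B(9) = 1.
Combined Grundy value = 1 ⊕ 1 = 0.
A winning move leaves total XOR = 0, i.e. changes one component's Grundy value g to g ⊕ X where X is the current total.
Stack A: target g' = 1⊕0 = 1, but every legal move changes the Grundy value (mex property), so 0 moves.
Stack B: target g' = 1⊕0 = 1, but every legal move changes the Grundy value (mex property), so 0 moves.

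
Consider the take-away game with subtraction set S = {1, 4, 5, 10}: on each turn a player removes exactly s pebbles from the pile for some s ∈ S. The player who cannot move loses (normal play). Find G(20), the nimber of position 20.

n :  0  1  2  3  4  5  6  7  8  9 10 11 12 13 14 15 16 17 18 19 20
G :  0  1  0  1  2  3  2  3  0  1  4  0  1  2  0  1  3  0  1  2  0

0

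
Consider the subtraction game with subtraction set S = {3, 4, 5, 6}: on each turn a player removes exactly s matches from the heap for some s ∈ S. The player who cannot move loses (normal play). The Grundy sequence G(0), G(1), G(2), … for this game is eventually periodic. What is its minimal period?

9

G(0) = 0
G(1) = mex{} = 0
G(2) = mex{} = 0
G(3) = mex{0} = 1
G(4) = mex{0,0} = 1
G(5) = mex{0,0,0} = 1
G(6) = mex{1,0,0,0} = 2
G(7) = mex{1,1,0,0} = 2
G(8) = mex{1,1,1,0} = 2
G(9) = mex{2,1,1,1} = 0
G(10) = mex{2,2,1,1} = 0
G(11) = mex{2,2,2,1} = 0
G(12) = mex{0,2,2,2} = 1
G(13) = mex{0,0,2,2} = 1
G(14) = mex{0,0,0,2} = 1
G(15) = mex{1,0,0,0} = 2
G(16) = mex{1,1,0,0} = 2
G(17) = mex{1,1,1,0} = 2
G(18) = mex{2,1,1,1} = 0
G(19) = mex{2,2,1,1} = 0
G(n+9) = G(n) holds for n = 0,…,5 (a full window of length max(S) = 6), so the sequence is purely periodic with period 9.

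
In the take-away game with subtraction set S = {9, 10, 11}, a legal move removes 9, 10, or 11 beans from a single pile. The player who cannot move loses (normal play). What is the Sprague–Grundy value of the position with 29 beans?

1

n :  0  1  2  3  4  5  6  7  8  9 10 11 12 13 14 15 16 17 18 19 20 21 22 23 24 25 26 27 28 29
G :  0  0  0  0  0  0  0  0  0  1  1  1  1  1  1  1  1  1  2  2  0  0  0  0  0  0  0  0  0  1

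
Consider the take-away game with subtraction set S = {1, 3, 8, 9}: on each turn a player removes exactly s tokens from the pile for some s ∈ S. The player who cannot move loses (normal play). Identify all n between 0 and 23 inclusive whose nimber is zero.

G(0) = 0
G(1) = mex{0} = 1
G(2) = mex{1} = 0
G(3) = mex{0,0} = 1
G(4) = mex{1,1} = 0
G(5) = mex{0,0} = 1
G(6) = mex{1,1} = 0
G(7) = mex{0,0} = 1
G(8) = mex{1,1,0} = 2
G(9) = mex{2,0,1,0} = 3
G(10) = mex{3,1,0,1} = 2
G(11) = mex{2,2,1,0} = 3
G(12) = mex{3,3,0,1} = 2
G(13) = mex{2,2,1,0} = 3
G(14) = mex{3,3,0,1} = 2
G(15) = mex{2,2,1,0} = 3
G(16) = mex{3,3,2,1} = 0
G(17) = mex{0,2,3,2} = 1
G(18) = mex{1,3,2,3} = 0
G(19) = mex{0,0,3,2} = 1
G(20) = mex{1,1,2,3} = 0
G(21) = mex{0,0,3,2} = 1
G(22) = mex{1,1,2,3} = 0
G(23) = mex{0,0,3,2} = 1
P-positions are exactly the n with G(n) = 0.

0, 2, 4, 6, 16, 18, 20, 22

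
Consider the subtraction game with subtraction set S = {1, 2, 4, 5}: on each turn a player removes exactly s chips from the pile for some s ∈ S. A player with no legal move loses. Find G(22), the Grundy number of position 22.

G(0) = 0
G(1) = mex{0} = 1
G(2) = mex{1,0} = 2
G(3) = mex{2,1} = 0
G(4) = mex{0,2,0} = 1
G(5) = mex{1,0,1,0} = 2
G(6) = mex{2,1,2,1} = 0
G(7) = mex{0,2,0,2} = 1
G(8) = mex{1,0,1,0} = 2
G(9) = mex{2,1,2,1} = 0
G(10) = mex{0,2,0,2} = 1
G(11) = mex{1,0,1,0} = 2
G(12) = mex{2,1,2,1} = 0
G(13) = mex{0,2,0,2} = 1
G(14) = mex{1,0,1,0} = 2
G(15) = mex{2,1,2,1} = 0
G(16) = mex{0,2,0,2} = 1
G(17) = mex{1,0,1,0} = 2
G(18) = mex{2,1,2,1} = 0
G(19) = mex{0,2,0,2} = 1
G(20) = mex{1,0,1,0} = 2
G(21) = mex{2,1,2,1} = 0
G(22) = mex{0,2,0,2} = 1

1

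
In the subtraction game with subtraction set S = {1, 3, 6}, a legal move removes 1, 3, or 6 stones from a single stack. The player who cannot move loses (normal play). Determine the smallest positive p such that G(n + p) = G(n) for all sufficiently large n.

n :  0  1  2  3  4  5  6  7  8  9 10 11 12 13 14 15 16 17 18 19
G :  0  1  0  1  0  1  2  3  2  0  1  0  1  0  1  2  3  2  0  1
G(n+9) = G(n) holds for n = 0,…,5 (a full window of length max(S) = 6), so the sequence is purely periodic with period 9.

9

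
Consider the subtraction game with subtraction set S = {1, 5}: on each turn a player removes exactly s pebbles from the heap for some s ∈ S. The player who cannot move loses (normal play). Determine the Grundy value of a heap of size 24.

G(0) = 0
G(1) = mex{0} = 1
G(2) = mex{1} = 0
G(3) = mex{0} = 1
G(4) = mex{1} = 0
G(5) = mex{0,0} = 1
G(6) = mex{1,1} = 0
G(7) = mex{0,0} = 1
G(8) = mex{1,1} = 0
G(9) = mex{0,0} = 1
G(10) = mex{1,1} = 0
G(11) = mex{0,0} = 1
G(12) = mex{1,1} = 0
G(13) = mex{0,0} = 1
G(14) = mex{1,1} = 0
G(15) = mex{0,0} = 1
G(16) = mex{1,1} = 0
G(17) = mex{0,0} = 1
G(18) = mex{1,1} = 0
G(19) = mex{0,0} = 1
G(20) = mex{1,1} = 0
G(21) = mex{0,0} = 1
G(22) = mex{1,1} = 0
G(23) = mex{0,0} = 1
G(24) = mex{1,1} = 0

0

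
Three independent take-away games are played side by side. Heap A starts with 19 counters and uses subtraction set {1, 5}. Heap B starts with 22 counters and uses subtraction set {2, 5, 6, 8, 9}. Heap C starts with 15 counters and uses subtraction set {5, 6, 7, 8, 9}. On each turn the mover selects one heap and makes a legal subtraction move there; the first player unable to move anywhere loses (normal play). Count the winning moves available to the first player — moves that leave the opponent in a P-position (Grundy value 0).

4

Heap A, S = {1, 5}:
n :  0  1  2  3  4  5  6  7  8  9 10 11 12 13 14 15 16 17 18 19
G :  0  1  0  1  0  1  0  1  0  1  0  1  0  1  0  1  0  1  0  1
G_A(19) = 1.
Heap B, S = {2, 5, 6, 8, 9}:
n :  0  1  2  3  4  5  6  7  8  9 10 11 12 13 14 15 16 17 18 19 20 21 22
G :  0  0  1  1  0  2  1  3  2  2  3  0  2  1  0  0  1  1  0  2  1  3  2
G_B(22) = 2.
Heap C, S = {5, 6, 7, 8, 9}:
G(0) = 0
G(1) = mex{} = 0
G(2) = mex{} = 0
G(3) = mex{} = 0
G(4) = mex{} = 0
G(5) = mex{0} = 1
G(6) = mex{0,0} = 1
G(7) = mex{0,0,0} = 1
G(8) = mex{0,0,0,0} = 1
G(9) = mex{0,0,0,0,0} = 1
G(10) = mex{1,0,0,0,0} = 2
G(11) = mex{1,1,0,0,0} = 2
G(12) = mex{1,1,1,0,0} = 2
G(13) = mex{1,1,1,1,0} = 2
G(14) = mex{1,1,1,1,1} = 0
G(15) = mex{2,1,1,1,1} = 0
G_C(15) = 0.
Combined Grundy value = 1 ⊕ 2 ⊕ 0 = 3.
A winning move leaves total XOR = 0, i.e. changes one component's Grundy value g to g ⊕ X where X is the current total.
Heap A: need g' = 1⊕3 = 2. Options: 19−1→G=0, 19−5→G=0. Hits: 0.
Heap B: need g' = 2⊕3 = 1. Options: 22−2→G=1, 22−5→G=1, 22−6→G=1, 22−8→G=0, 22−9→G=1. Hits: 4.
Heap C: need g' = 0⊕3 = 3. Options: 15−5→G=2, 15−6→G=1, 15−7→G=1, 15−8→G=1, 15−9→G=1. Hits: 0.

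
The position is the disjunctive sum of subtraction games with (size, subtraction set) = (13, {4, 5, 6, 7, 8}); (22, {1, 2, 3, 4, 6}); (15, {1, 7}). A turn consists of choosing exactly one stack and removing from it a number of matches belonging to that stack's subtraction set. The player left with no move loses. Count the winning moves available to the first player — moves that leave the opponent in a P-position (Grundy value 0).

Stack A, S = {4, 5, 6, 7, 8}:
G(0) = 0
G(1) = mex{} = 0
G(2) = mex{} = 0
G(3) = mex{} = 0
G(4) = mex{0} = 1
G(5) = mex{0,0} = 1
G(6) = mex{0,0,0} = 1
G(7) = mex{0,0,0,0} = 1
G(8) = mex{1,0,0,0,0} = 2
G(9) = mex{1,1,0,0,0} = 2
G(10) = mex{1,1,1,0,0} = 2
G(11) = mex{1,1,1,1,0} = 2
G(12) = mex{2,1,1,1,1} = 0
G(13) = mex{2,2,1,1,1} = 0
G_A(13) = 0.
Stack B, S = {1, 2, 3, 4, 6}:
G(0) = 0
G(1) = mex{0} = 1
G(2) = mex{1,0} = 2
G(3) = mex{2,1,0} = 3
G(4) = mex{3,2,1,0} = 4
G(5) = mex{4,3,2,1} = 0
G(6) = mex{0,4,3,2,0} = 1
G(7) = mex{1,0,4,3,1} = 2
G(8) = mex{2,1,0,4,2} = 3
G(9) = mex{3,2,1,0,3} = 4
G(10) = mex{4,3,2,1,4} = 0
G(11) = mex{0,4,3,2,0} = 1
G(12) = mex{1,0,4,3,1} = 2
G(13) = mex{2,1,0,4,2} = 3
G(14) = mex{3,2,1,0,3} = 4
G(15) = mex{4,3,2,1,4} = 0
G(16) = mex{0,4,3,2,0} = 1
G(17) = mex{1,0,4,3,1} = 2
G(18) = mex{2,1,0,4,2} = 3
G(19) = mex{3,2,1,0,3} = 4
G(20) = mex{4,3,2,1,4} = 0
G(21) = mex{0,4,3,2,0} = 1
G(22) = mex{1,0,4,3,1} = 2
G_B(22) = 2.
Stack C, S = {1, 7}:
n :  0  1  2  3  4  5  6  7  8  9 10 11 12 13 14 15
G :  0  1  0  1  0  1  0  1  0  1  0  1  0  1  0  1
G_C(15) = 1.
Combined Grundy value = 0 ⊕ 2 ⊕ 1 = 3.
A winning move leaves total XOR = 0, i.e. changes one component's Grundy value g to g ⊕ X where X is the current total.
Stack A: need g' = 0⊕3 = 3. Options: 13−4→G=2, 13−5→G=2, 13−6→G=1, 13−7→G=1, 13−8→G=1. Hits: 0.
Stack B: need g' = 2⊕3 = 1. Options: 22−1→G=1, 22−2→G=0, 22−3→G=4, 22−4→G=3, 22−6→G=1. Hits: 2.
Stack C: need g' = 1⊕3 = 2. Options: 15−1→G=0, 15−7→G=0. Hits: 0.

2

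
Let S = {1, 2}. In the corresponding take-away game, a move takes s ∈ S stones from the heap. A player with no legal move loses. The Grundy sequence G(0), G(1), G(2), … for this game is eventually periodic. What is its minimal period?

G(0) = 0
G(1) = mex{0} = 1
G(2) = mex{1,0} = 2
G(3) = mex{2,1} = 0
G(4) = mex{0,2} = 1
G(5) = mex{1,0} = 2
G(6) = mex{2,1} = 0
G(7) = mex{0,2} = 1
G(8) = mex{1,0} = 2
G(9) = mex{2,1} = 0
G(10) = mex{0,2} = 1
G(11) = mex{1,0} = 2
G(12) = mex{2,1} = 0
G(13) = mex{0,2} = 1
G(14) = mex{1,0} = 2
G(n+3) = G(n) holds for n = 0,…,1 (a full window of length max(S) = 2), so the sequence is purely periodic with period 3.

3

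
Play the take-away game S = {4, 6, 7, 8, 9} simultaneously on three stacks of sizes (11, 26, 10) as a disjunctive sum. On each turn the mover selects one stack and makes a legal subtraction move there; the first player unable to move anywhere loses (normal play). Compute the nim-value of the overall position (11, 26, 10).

0

All stacks use S = {4, 6, 7, 8, 9}:
n :  0  1  2  3  4  5  6  7  8  9 10 11 12 13 14 15 16 17 18 19 20 21 22 23 24 25 26
G :  0  0  0  0  1  1  1  1  2  2  2  2  3  0  0  0  0  1  1  1  1  2  2  2  2  3  0
Stack A: G(11) = 2.
Stack B: G(26) = 0.
Stack C: G(10) = 2.
Combined Grundy value = 2 ⊕ 0 ⊕ 2 = 0.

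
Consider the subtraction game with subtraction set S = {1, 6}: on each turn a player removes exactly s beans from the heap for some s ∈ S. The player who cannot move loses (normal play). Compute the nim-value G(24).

n :  0  1  2  3  4  5  6  7  8  9 10 11 12 13 14 15 16 17 18 19 20 21 22 23 24
G :  0  1  0  1  0  1  2  0  1  0  1  0  1  2  0  1  0  1  0  1  2  0  1  0  1

1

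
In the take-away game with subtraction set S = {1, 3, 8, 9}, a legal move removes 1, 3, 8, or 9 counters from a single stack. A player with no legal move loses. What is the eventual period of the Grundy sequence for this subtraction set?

16

G(0) = 0
G(1) = mex{0} = 1
G(2) = mex{1} = 0
G(3) = mex{0,0} = 1
G(4) = mex{1,1} = 0
G(5) = mex{0,0} = 1
G(6) = mex{1,1} = 0
G(7) = mex{0,0} = 1
G(8) = mex{1,1,0} = 2
G(9) = mex{2,0,1,0} = 3
G(10) = mex{3,1,0,1} = 2
G(11) = mex{2,2,1,0} = 3
G(12) = mex{3,3,0,1} = 2
G(13) = mex{2,2,1,0} = 3
G(14) = mex{3,3,0,1} = 2
G(15) = mex{2,2,1,0} = 3
G(16) = mex{3,3,2,1} = 0
G(17) = mex{0,2,3,2} = 1
G(18) = mex{1,3,2,3} = 0
G(19) = mex{0,0,3,2} = 1
G(20) = mex{1,1,2,3} = 0
G(21) = mex{0,0,3,2} = 1
G(22) = mex{1,1,2,3} = 0
G(23) = mex{0,0,3,2} = 1
G(24) = mex{1,1,0,3} = 2
G(25) = mex{2,0,1,0} = 3
G(26) = mex{3,1,0,1} = 2
G(27) = mex{2,2,1,0} = 3
G(28) = mex{3,3,0,1} = 2
G(29) = mex{2,2,1,0} = 3
G(30) = mex{3,3,0,1} = 2
G(31) = mex{2,2,1,0} = 3
G(32) = mex{3,3,2,1} = 0
G(33) = mex{0,2,3,2} = 1
G(n+16) = G(n) holds for n = 0,…,8 (a full window of length max(S) = 9), so the sequence is purely periodic with period 16.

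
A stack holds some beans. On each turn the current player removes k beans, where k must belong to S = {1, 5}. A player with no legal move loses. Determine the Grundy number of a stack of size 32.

n :  0  1  2  3  4  5  6  7  8  9 10 11 12 13 14 15 16 17 18 19 20 21 22 23 24 25 26 27 28 29 30 31 32
G :  0  1  0  1  0  1  0  1  0  1  0  1  0  1  0  1  0  1  0  1  0  1  0  1  0  1  0  1  0  1  0  1  0

0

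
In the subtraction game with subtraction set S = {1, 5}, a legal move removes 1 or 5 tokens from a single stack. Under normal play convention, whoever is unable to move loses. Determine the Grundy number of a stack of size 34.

G(0) = 0
G(1) = mex{0} = 1
G(2) = mex{1} = 0
G(3) = mex{0} = 1
G(4) = mex{1} = 0
G(5) = mex{0,0} = 1
G(6) = mex{1,1} = 0
G(7) = mex{0,0} = 1
G(8) = mex{1,1} = 0
G(9) = mex{0,0} = 1
G(10) = mex{1,1} = 0
G(11) = mex{0,0} = 1
G(12) = mex{1,1} = 0
G(13) = mex{0,0} = 1
G(14) = mex{1,1} = 0
G(15) = mex{0,0} = 1
G(16) = mex{1,1} = 0
G(17) = mex{0,0} = 1
G(18) = mex{1,1} = 0
G(19) = mex{0,0} = 1
G(20) = mex{1,1} = 0
G(21) = mex{0,0} = 1
G(22) = mex{1,1} = 0
G(23) = mex{0,0} = 1
G(24) = mex{1,1} = 0
G(25) = mex{0,0} = 1
G(26) = mex{1,1} = 0
G(27) = mex{0,0} = 1
G(28) = mex{1,1} = 0
G(29) = mex{0,0} = 1
G(30) = mex{1,1} = 0
G(31) = mex{0,0} = 1
G(32) = mex{1,1} = 0
G(33) = mex{0,0} = 1
G(34) = mex{1,1} = 0

0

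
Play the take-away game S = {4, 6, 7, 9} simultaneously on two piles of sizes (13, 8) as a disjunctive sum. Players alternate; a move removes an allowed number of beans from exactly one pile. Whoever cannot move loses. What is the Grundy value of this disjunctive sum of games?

2

All piles use S = {4, 6, 7, 9}:
G(0) = 0
G(1) = mex{} = 0
G(2) = mex{} = 0
G(3) = mex{} = 0
G(4) = mex{0} = 1
G(5) = mex{0} = 1
G(6) = mex{0,0} = 1
G(7) = mex{0,0,0} = 1
G(8) = mex{1,0,0} = 2
G(9) = mex{1,0,0,0} = 2
G(10) = mex{1,1,0,0} = 2
G(11) = mex{1,1,1,0} = 2
G(12) = mex{2,1,1,0} = 3
G(13) = mex{2,1,1,1} = 0
Pile A: G(13) = 0.
Pile B: G(8) = 2.
Combined Grundy value = 0 ⊕ 2 = 2.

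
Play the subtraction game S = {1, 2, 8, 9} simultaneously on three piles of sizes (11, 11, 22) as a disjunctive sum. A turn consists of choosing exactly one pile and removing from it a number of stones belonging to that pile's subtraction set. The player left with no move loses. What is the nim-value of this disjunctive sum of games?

2

All piles use S = {1, 2, 8, 9}:
n :  0  1  2  3  4  5  6  7  8  9 10 11 12 13 14 15 16 17 18 19 20 21 22
G :  0  1  2  0  1  2  0  1  2  3  0  1  2  0  1  2  0  1  2  3  0  1  2
Pile A: G(11) = 1.
Pile B: G(11) = 1.
Pile C: G(22) = 2.
Combined Grundy value = 1 ⊕ 1 ⊕ 2 = 2.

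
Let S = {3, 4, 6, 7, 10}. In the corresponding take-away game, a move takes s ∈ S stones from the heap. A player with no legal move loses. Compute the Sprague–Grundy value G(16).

n :  0  1  2  3  4  5  6  7  8  9 10 11 12 13 14 15 16
G :  0  0  0  1  1  1  2  2  2  3  3  3  4  0  0  0  1

1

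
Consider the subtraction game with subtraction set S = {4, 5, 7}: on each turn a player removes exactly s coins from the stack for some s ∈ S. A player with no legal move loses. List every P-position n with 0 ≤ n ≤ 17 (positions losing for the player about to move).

G(0) = 0
G(1) = mex{} = 0
G(2) = mex{} = 0
G(3) = mex{} = 0
G(4) = mex{0} = 1
G(5) = mex{0,0} = 1
G(6) = mex{0,0} = 1
G(7) = mex{0,0,0} = 1
G(8) = mex{1,0,0} = 2
G(9) = mex{1,1,0} = 2
G(10) = mex{1,1,0} = 2
G(11) = mex{1,1,1} = 0
G(12) = mex{2,1,1} = 0
G(13) = mex{2,2,1} = 0
G(14) = mex{2,2,1} = 0
G(15) = mex{0,2,2} = 1
G(16) = mex{0,0,2} = 1
G(17) = mex{0,0,2} = 1
P-positions are exactly the n with G(n) = 0.

0, 1, 2, 3, 11, 12, 13, 14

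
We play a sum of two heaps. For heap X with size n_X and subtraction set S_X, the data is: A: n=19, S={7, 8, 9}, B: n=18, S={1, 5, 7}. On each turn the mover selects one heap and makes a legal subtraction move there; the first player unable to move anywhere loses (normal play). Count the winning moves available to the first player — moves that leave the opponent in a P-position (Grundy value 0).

Heap A, S = {7, 8, 9}:
n :  0  1  2  3  4  5  6  7  8  9 10 11 12 13 14 15 16 17 18 19
G :  0  0  0  0  0  0  0  1  1  1  1  1  1  1  2  2  0  0  0  0
G_A(19) = 0.
Heap B, S = {1, 5, 7}:
n :  0  1  2  3  4  5  6  7  8  9 10 11 12 13 14 15 16 17 18
G :  0  1  0  1  0  1  0  1  0  1  0  1  0  1  0  1  0  1  0
G_B(18) = 0.
Combined Grundy value = 0 ⊕ 0 = 0.
A winning move leaves total XOR = 0, i.e. changes one component's Grundy value g to g ⊕ X where X is the current total.
Heap A: target g' = 0⊕0 = 0, but every legal move changes the Grundy value (mex property), so 0 moves.
Heap B: target g' = 0⊕0 = 0, but every legal move changes the Grundy value (mex property), so 0 moves.

0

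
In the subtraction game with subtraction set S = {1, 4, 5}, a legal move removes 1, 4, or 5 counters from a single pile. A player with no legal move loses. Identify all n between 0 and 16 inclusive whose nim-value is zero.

0, 2, 8, 10, 16

G(0) = 0
G(1) = mex{0} = 1
G(2) = mex{1} = 0
G(3) = mex{0} = 1
G(4) = mex{1,0} = 2
G(5) = mex{2,1,0} = 3
G(6) = mex{3,0,1} = 2
G(7) = mex{2,1,0} = 3
G(8) = mex{3,2,1} = 0
G(9) = mex{0,3,2} = 1
G(10) = mex{1,2,3} = 0
G(11) = mex{0,3,2} = 1
G(12) = mex{1,0,3} = 2
G(13) = mex{2,1,0} = 3
G(14) = mex{3,0,1} = 2
G(15) = mex{2,1,0} = 3
G(16) = mex{3,2,1} = 0
P-positions are exactly the n with G(n) = 0.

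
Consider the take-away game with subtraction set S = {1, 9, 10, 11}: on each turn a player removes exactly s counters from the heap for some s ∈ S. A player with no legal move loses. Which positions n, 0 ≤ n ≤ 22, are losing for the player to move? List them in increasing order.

n :  0  1  2  3  4  5  6  7  8  9 10 11 12 13 14 15 16 17 18 19 20 21 22
G :  0  1  0  1  0  1  0  1  0  1  2  3  2  3  2  3  2  3  2  3  0  1  0
P-positions are exactly the n with G(n) = 0.

0, 2, 4, 6, 8, 20, 22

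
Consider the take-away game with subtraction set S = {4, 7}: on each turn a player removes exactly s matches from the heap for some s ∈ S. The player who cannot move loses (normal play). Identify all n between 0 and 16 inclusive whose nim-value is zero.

0, 1, 2, 3, 11, 12, 13, 14

G(0) = 0
G(1) = mex{} = 0
G(2) = mex{} = 0
G(3) = mex{} = 0
G(4) = mex{0} = 1
G(5) = mex{0} = 1
G(6) = mex{0} = 1
G(7) = mex{0,0} = 1
G(8) = mex{1,0} = 2
G(9) = mex{1,0} = 2
G(10) = mex{1,0} = 2
G(11) = mex{1,1} = 0
G(12) = mex{2,1} = 0
G(13) = mex{2,1} = 0
G(14) = mex{2,1} = 0
G(15) = mex{0,2} = 1
G(16) = mex{0,2} = 1
P-positions are exactly the n with G(n) = 0.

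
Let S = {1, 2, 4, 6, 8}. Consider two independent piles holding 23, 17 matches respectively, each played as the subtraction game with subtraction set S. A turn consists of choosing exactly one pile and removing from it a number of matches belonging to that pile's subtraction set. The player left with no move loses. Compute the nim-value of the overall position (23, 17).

All piles use S = {1, 2, 4, 6, 8}:
G(0) = 0
G(1) = mex{0} = 1
G(2) = mex{1,0} = 2
G(3) = mex{2,1} = 0
G(4) = mex{0,2,0} = 1
G(5) = mex{1,0,1} = 2
G(6) = mex{2,1,2,0} = 3
G(7) = mex{3,2,0,1} = 4
G(8) = mex{4,3,1,2,0} = 5
G(9) = mex{5,4,2,0,1} = 3
G(10) = mex{3,5,3,1,2} = 0
G(11) = mex{0,3,4,2,0} = 1
G(12) = mex{1,0,5,3,1} = 2
G(13) = mex{2,1,3,4,2} = 0
G(14) = mex{0,2,0,5,3} = 1
G(15) = mex{1,0,1,3,4} = 2
G(16) = mex{2,1,2,0,5} = 3
G(17) = mex{3,2,0,1,3} = 4
G(18) = mex{4,3,1,2,0} = 5
G(19) = mex{5,4,2,0,1} = 3
G(20) = mex{3,5,3,1,2} = 0
G(21) = mex{0,3,4,2,0} = 1
G(22) = mex{1,0,5,3,1} = 2
G(23) = mex{2,1,3,4,2} = 0
Pile A: G(23) = 0.
Pile B: G(17) = 4.
Combined Grundy value = 0 ⊕ 4 = 4.

4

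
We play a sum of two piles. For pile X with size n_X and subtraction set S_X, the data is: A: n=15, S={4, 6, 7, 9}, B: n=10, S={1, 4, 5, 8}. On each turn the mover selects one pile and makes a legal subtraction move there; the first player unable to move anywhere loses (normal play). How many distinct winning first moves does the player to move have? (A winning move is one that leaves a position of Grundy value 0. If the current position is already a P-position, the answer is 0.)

Pile A, S = {4, 6, 7, 9}:
G(0) = 0
G(1) = mex{} = 0
G(2) = mex{} = 0
G(3) = mex{} = 0
G(4) = mex{0} = 1
G(5) = mex{0} = 1
G(6) = mex{0,0} = 1
G(7) = mex{0,0,0} = 1
G(8) = mex{1,0,0} = 2
G(9) = mex{1,0,0,0} = 2
G(10) = mex{1,1,0,0} = 2
G(11) = mex{1,1,1,0} = 2
G(12) = mex{2,1,1,0} = 3
G(13) = mex{2,1,1,1} = 0
G(14) = mex{2,2,1,1} = 0
G(15) = mex{2,2,2,1} = 0
G_A(15) = 0.
Pile B, S = {1, 4, 5, 8}:
n :  0  1  2  3  4  5  6  7  8  9 10
G :  0  1  0  1  2  3  2  3  4  0  1
G_B(10) = 1.
Combined Grundy value = 0 ⊕ 1 = 1.
A winning move leaves total XOR = 0, i.e. changes one component's Grundy value g to g ⊕ X where X is the current total.
Pile A: need g' = 0⊕1 = 1. Options: 15−4→G=2, 15−6→G=2, 15−7→G=2, 15−9→G=1. Hits: 1.
Pile B: need g' = 1⊕1 = 0. Options: 10−1→G=0, 10−4→G=2, 10−5→G=3, 10−8→G=0. Hits: 2.

3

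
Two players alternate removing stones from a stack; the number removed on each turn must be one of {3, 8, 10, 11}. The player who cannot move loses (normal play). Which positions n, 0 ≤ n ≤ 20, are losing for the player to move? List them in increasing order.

G(0) = 0
G(1) = mex{} = 0
G(2) = mex{} = 0
G(3) = mex{0} = 1
G(4) = mex{0} = 1
G(5) = mex{0} = 1
G(6) = mex{1} = 0
G(7) = mex{1} = 0
G(8) = mex{1,0} = 2
G(9) = mex{0,0} = 1
G(10) = mex{0,0,0} = 1
G(11) = mex{2,1,0,0} = 3
G(12) = mex{1,1,0,0} = 2
G(13) = mex{1,1,1,0} = 2
G(14) = mex{3,0,1,1} = 2
G(15) = mex{2,0,1,1} = 3
G(16) = mex{2,2,0,1} = 3
G(17) = mex{2,1,0,0} = 3
G(18) = mex{3,1,2,0} = 4
G(19) = mex{3,3,1,2} = 0
G(20) = mex{3,2,1,1} = 0
P-positions are exactly the n with G(n) = 0.

0, 1, 2, 6, 7, 19, 20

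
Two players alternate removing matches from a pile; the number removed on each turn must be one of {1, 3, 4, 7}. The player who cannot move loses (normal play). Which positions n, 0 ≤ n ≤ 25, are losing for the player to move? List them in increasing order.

G(0) = 0
G(1) = mex{0} = 1
G(2) = mex{1} = 0
G(3) = mex{0,0} = 1
G(4) = mex{1,1,0} = 2
G(5) = mex{2,0,1} = 3
G(6) = mex{3,1,0} = 2
G(7) = mex{2,2,1,0} = 3
G(8) = mex{3,3,2,1} = 0
G(9) = mex{0,2,3,0} = 1
G(10) = mex{1,3,2,1} = 0
G(11) = mex{0,0,3,2} = 1
G(12) = mex{1,1,0,3} = 2
G(13) = mex{2,0,1,2} = 3
G(14) = mex{3,1,0,3} = 2
G(15) = mex{2,2,1,0} = 3
G(16) = mex{3,3,2,1} = 0
G(17) = mex{0,2,3,0} = 1
G(18) = mex{1,3,2,1} = 0
G(19) = mex{0,0,3,2} = 1
G(20) = mex{1,1,0,3} = 2
G(21) = mex{2,0,1,2} = 3
G(22) = mex{3,1,0,3} = 2
G(23) = mex{2,2,1,0} = 3
G(24) = mex{3,3,2,1} = 0
G(25) = mex{0,2,3,0} = 1
P-positions are exactly the n with G(n) = 0.

0, 2, 8, 10, 16, 18, 24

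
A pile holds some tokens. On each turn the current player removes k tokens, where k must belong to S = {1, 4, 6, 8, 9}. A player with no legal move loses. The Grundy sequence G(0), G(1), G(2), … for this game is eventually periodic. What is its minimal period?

17

n :  0  1  2  3  4  5  6  7  8  9 10 11 12 13 14 15 16 17 18 19 20 21 22 23 24 25 26 27 28 29 30 31 32 33 34 35
G :  0  1  0  1  2  0  1  0  1  2  3  2  0  1  2  3  2  0  1  0  1  2  0  1  0  1  2  3  2  0  1  2  3  2  0  1
G(n+17) = G(n) holds for n = 0,…,8 (a full window of length max(S) = 9), so the sequence is purely periodic with period 17.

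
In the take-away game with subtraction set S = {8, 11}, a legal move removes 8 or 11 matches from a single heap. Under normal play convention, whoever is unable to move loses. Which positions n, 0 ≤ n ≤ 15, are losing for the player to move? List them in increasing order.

n :  0  1  2  3  4  5  6  7  8  9 10 11 12 13 14 15
G :  0  0  0  0  0  0  0  0  1  1  1  1  1  1  1  1
P-positions are exactly the n with G(n) = 0.

0, 1, 2, 3, 4, 5, 6, 7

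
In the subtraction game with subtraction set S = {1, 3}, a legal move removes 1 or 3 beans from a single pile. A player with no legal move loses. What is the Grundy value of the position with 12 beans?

n :  0  1  2  3  4  5  6  7  8  9 10 11 12
G :  0  1  0  1  0  1  0  1  0  1  0  1  0

0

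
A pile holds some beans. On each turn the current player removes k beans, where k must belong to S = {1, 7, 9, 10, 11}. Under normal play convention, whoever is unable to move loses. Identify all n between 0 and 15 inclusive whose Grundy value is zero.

0, 2, 4, 6, 8

n :  0  1  2  3  4  5  6  7  8  9 10 11 12 13 14 15
G :  0  1  0  1  0  1  0  1  0  1  2  3  2  3  2  3
P-positions are exactly the n with G(n) = 0.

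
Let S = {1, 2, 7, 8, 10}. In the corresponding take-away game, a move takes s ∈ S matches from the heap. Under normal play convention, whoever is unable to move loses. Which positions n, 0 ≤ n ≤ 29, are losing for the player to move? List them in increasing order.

0, 3, 6, 9, 12, 15, 18, 21, 24, 27

G(0) = 0
G(1) = mex{0} = 1
G(2) = mex{1,0} = 2
G(3) = mex{2,1} = 0
G(4) = mex{0,2} = 1
G(5) = mex{1,0} = 2
G(6) = mex{2,1} = 0
G(7) = mex{0,2,0} = 1
G(8) = mex{1,0,1,0} = 2
G(9) = mex{2,1,2,1} = 0
G(10) = mex{0,2,0,2,0} = 1
G(11) = mex{1,0,1,0,1} = 2
G(12) = mex{2,1,2,1,2} = 0
G(13) = mex{0,2,0,2,0} = 1
G(14) = mex{1,0,1,0,1} = 2
G(15) = mex{2,1,2,1,2} = 0
G(16) = mex{0,2,0,2,0} = 1
G(17) = mex{1,0,1,0,1} = 2
G(18) = mex{2,1,2,1,2} = 0
G(19) = mex{0,2,0,2,0} = 1
G(20) = mex{1,0,1,0,1} = 2
G(21) = mex{2,1,2,1,2} = 0
G(22) = mex{0,2,0,2,0} = 1
G(23) = mex{1,0,1,0,1} = 2
G(24) = mex{2,1,2,1,2} = 0
G(25) = mex{0,2,0,2,0} = 1
G(26) = mex{1,0,1,0,1} = 2
G(27) = mex{2,1,2,1,2} = 0
G(28) = mex{0,2,0,2,0} = 1
G(29) = mex{1,0,1,0,1} = 2
P-positions are exactly the n with G(n) = 0.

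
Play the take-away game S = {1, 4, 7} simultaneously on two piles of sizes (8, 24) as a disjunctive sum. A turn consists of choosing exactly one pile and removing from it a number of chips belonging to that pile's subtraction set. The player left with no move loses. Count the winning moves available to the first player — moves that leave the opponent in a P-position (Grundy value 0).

0

All piles use S = {1, 4, 7}:
n :  0  1  2  3  4  5  6  7  8  9 10 11 12 13 14 15 16 17 18 19 20 21 22 23 24
G :  0  1  0  1  2  0  1  2  0  1  0  1  2  0  1  2  0  1  0  1  2  0  1  2  0
Pile A: G(8) = 0.
Pile B: G(24) = 0.
Combined Grundy value = 0 ⊕ 0 = 0.
A winning move leaves total XOR = 0, i.e. changes one component's Grundy value g to g ⊕ X where X is the current total.
Pile A: target g' = 0⊕0 = 0, but every legal move changes the Grundy value (mex property), so 0 moves.
Pile B: target g' = 0⊕0 = 0, but every legal move changes the Grundy value (mex property), so 0 moves.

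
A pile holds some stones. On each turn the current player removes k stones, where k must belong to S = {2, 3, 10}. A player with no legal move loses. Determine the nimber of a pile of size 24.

G(0) = 0
G(1) = mex{} = 0
G(2) = mex{0} = 1
G(3) = mex{0,0} = 1
G(4) = mex{1,0} = 2
G(5) = mex{1,1} = 0
G(6) = mex{2,1} = 0
G(7) = mex{0,2} = 1
G(8) = mex{0,0} = 1
G(9) = mex{1,0} = 2
G(10) = mex{1,1,0} = 2
G(11) = mex{2,1,0} = 3
G(12) = mex{2,2,1} = 0
G(13) = mex{3,2,1} = 0
G(14) = mex{0,3,2} = 1
G(15) = mex{0,0,0} = 1
G(16) = mex{1,0,0} = 2
G(17) = mex{1,1,1} = 0
G(18) = mex{2,1,1} = 0
G(19) = mex{0,2,2} = 1
G(20) = mex{0,0,2} = 1
G(21) = mex{1,0,3} = 2
G(22) = mex{1,1,0} = 2
G(23) = mex{2,1,0} = 3
G(24) = mex{2,2,1} = 0

0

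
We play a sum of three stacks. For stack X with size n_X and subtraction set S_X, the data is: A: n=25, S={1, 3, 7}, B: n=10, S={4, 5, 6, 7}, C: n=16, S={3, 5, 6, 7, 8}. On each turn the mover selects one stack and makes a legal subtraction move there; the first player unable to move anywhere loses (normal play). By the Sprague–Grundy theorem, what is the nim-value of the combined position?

2

Stack A, S = {1, 3, 7}:
G(0) = 0
G(1) = mex{0} = 1
G(2) = mex{1} = 0
G(3) = mex{0,0} = 1
G(4) = mex{1,1} = 0
G(5) = mex{0,0} = 1
G(6) = mex{1,1} = 0
G(7) = mex{0,0,0} = 1
G(8) = mex{1,1,1} = 0
G(9) = mex{0,0,0} = 1
G(10) = mex{1,1,1} = 0
G(11) = mex{0,0,0} = 1
G(12) = mex{1,1,1} = 0
G(13) = mex{0,0,0} = 1
G(14) = mex{1,1,1} = 0
G(15) = mex{0,0,0} = 1
G(16) = mex{1,1,1} = 0
G(17) = mex{0,0,0} = 1
G(18) = mex{1,1,1} = 0
G(19) = mex{0,0,0} = 1
G(20) = mex{1,1,1} = 0
G(21) = mex{0,0,0} = 1
G(22) = mex{1,1,1} = 0
G(23) = mex{0,0,0} = 1
G(24) = mex{1,1,1} = 0
G(25) = mex{0,0,0} = 1
G_A(25) = 1.
Stack B, S = {4, 5, 6, 7}:
n :  0  1  2  3  4  5  6  7  8  9 10
G :  0  0  0  0  1  1  1  1  2  2  2
G_B(10) = 2.
Stack C, S = {3, 5, 6, 7, 8}:
n :  0  1  2  3  4  5  6  7  8  9 10 11 12 13 14 15 16
G :  0  0  0  1  1  1  2  2  2  3  3  0  0  0  1  1  1
G_C(16) = 1.
Combined Grundy value = 1 ⊕ 2 ⊕ 1 = 2.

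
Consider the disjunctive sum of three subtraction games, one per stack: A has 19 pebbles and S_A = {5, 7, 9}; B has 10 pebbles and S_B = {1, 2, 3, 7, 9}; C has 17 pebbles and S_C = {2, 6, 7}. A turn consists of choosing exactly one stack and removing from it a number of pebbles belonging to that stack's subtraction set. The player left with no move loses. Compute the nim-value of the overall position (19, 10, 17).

Stack A, S = {5, 7, 9}:
n :  0  1  2  3  4  5  6  7  8  9 10 11 12 13 14 15 16 17 18 19
G :  0  0  0  0  0  1  1  1  1  1  2  2  2  2  0  0  0  0  0  1
G_A(19) = 1.
Stack B, S = {1, 2, 3, 7, 9}:
G(0) = 0
G(1) = mex{0} = 1
G(2) = mex{1,0} = 2
G(3) = mex{2,1,0} = 3
G(4) = mex{3,2,1} = 0
G(5) = mex{0,3,2} = 1
G(6) = mex{1,0,3} = 2
G(7) = mex{2,1,0,0} = 3
G(8) = mex{3,2,1,1} = 0
G(9) = mex{0,3,2,2,0} = 1
G(10) = mex{1,0,3,3,1} = 2
G_B(10) = 2.
Stack C, S = {2, 6, 7}:
G(0) = 0
G(1) = mex{} = 0
G(2) = mex{0} = 1
G(3) = mex{0} = 1
G(4) = mex{1} = 0
G(5) = mex{1} = 0
G(6) = mex{0,0} = 1
G(7) = mex{0,0,0} = 1
G(8) = mex{1,1,0} = 2
G(9) = mex{1,1,1} = 0
G(10) = mex{2,0,1} = 3
G(11) = mex{0,0,0} = 1
G(12) = mex{3,1,0} = 2
G(13) = mex{1,1,1} = 0
G(14) = mex{2,2,1} = 0
G(15) = mex{0,0,2} = 1
G(16) = mex{0,3,0} = 1
G(17) = mex{1,1,3} = 0
G_C(17) = 0.
Combined Grundy value = 1 ⊕ 2 ⊕ 0 = 3.

3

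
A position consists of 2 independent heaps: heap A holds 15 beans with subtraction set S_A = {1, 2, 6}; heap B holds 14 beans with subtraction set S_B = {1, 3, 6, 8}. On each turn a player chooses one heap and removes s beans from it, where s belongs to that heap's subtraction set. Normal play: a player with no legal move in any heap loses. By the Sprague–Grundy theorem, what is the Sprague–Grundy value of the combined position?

Heap A, S = {1, 2, 6}:
n :  0  1  2  3  4  5  6  7  8  9 10 11 12 13 14 15
G :  0  1  2  0  1  2  3  0  1  2  0  1  2  3  0  1
G_A(15) = 1.
Heap B, S = {1, 3, 6, 8}:
n :  0  1  2  3  4  5  6  7  8  9 10 11 12 13 14
G :  0  1  0  1  0  1  2  3  2  0  1  0  1  0  1
G_B(14) = 1.
Combined Grundy value = 1 ⊕ 1 = 0.

0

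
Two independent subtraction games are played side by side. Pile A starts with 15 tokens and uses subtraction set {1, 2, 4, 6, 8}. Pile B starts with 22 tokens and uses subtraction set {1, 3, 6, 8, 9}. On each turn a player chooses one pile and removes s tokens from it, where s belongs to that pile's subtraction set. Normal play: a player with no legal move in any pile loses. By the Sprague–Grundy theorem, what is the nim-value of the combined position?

Pile A, S = {1, 2, 4, 6, 8}:
G(0) = 0
G(1) = mex{0} = 1
G(2) = mex{1,0} = 2
G(3) = mex{2,1} = 0
G(4) = mex{0,2,0} = 1
G(5) = mex{1,0,1} = 2
G(6) = mex{2,1,2,0} = 3
G(7) = mex{3,2,0,1} = 4
G(8) = mex{4,3,1,2,0} = 5
G(9) = mex{5,4,2,0,1} = 3
G(10) = mex{3,5,3,1,2} = 0
G(11) = mex{0,3,4,2,0} = 1
G(12) = mex{1,0,5,3,1} = 2
G(13) = mex{2,1,3,4,2} = 0
G(14) = mex{0,2,0,5,3} = 1
G(15) = mex{1,0,1,3,4} = 2
G_A(15) = 2.
Pile B, S = {1, 3, 6, 8, 9}:
G(0) = 0
G(1) = mex{0} = 1
G(2) = mex{1} = 0
G(3) = mex{0,0} = 1
G(4) = mex{1,1} = 0
G(5) = mex{0,0} = 1
G(6) = mex{1,1,0} = 2
G(7) = mex{2,0,1} = 3
G(8) = mex{3,1,0,0} = 2
G(9) = mex{2,2,1,1,0} = 3
G(10) = mex{3,3,0,0,1} = 2
G(11) = mex{2,2,1,1,0} = 3
G(12) = mex{3,3,2,0,1} = 4
G(13) = mex{4,2,3,1,0} = 5
G(14) = mex{5,3,2,2,1} = 0
G(15) = mex{0,4,3,3,2} = 1
G(16) = mex{1,5,2,2,3} = 0
G(17) = mex{0,0,3,3,2} = 1
G(18) = mex{1,1,4,2,3} = 0
G(19) = mex{0,0,5,3,2} = 1
G(20) = mex{1,1,0,4,3} = 2
G(21) = mex{2,0,1,5,4} = 3
G(22) = mex{3,1,0,0,5} = 2
G_B(22) = 2.
Combined Grundy value = 2 ⊕ 2 = 0.

0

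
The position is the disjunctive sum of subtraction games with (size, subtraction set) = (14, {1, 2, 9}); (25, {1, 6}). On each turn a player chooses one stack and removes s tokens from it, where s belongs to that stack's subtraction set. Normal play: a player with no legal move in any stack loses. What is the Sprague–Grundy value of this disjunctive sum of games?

Stack A, S = {1, 2, 9}:
G(0) = 0
G(1) = mex{0} = 1
G(2) = mex{1,0} = 2
G(3) = mex{2,1} = 0
G(4) = mex{0,2} = 1
G(5) = mex{1,0} = 2
G(6) = mex{2,1} = 0
G(7) = mex{0,2} = 1
G(8) = mex{1,0} = 2
G(9) = mex{2,1,0} = 3
G(10) = mex{3,2,1} = 0
G(11) = mex{0,3,2} = 1
G(12) = mex{1,0,0} = 2
G(13) = mex{2,1,1} = 0
G(14) = mex{0,2,2} = 1
G_A(14) = 1.
Stack B, S = {1, 6}:
G(0) = 0
G(1) = mex{0} = 1
G(2) = mex{1} = 0
G(3) = mex{0} = 1
G(4) = mex{1} = 0
G(5) = mex{0} = 1
G(6) = mex{1,0} = 2
G(7) = mex{2,1} = 0
G(8) = mex{0,0} = 1
G(9) = mex{1,1} = 0
G(10) = mex{0,0} = 1
G(11) = mex{1,1} = 0
G(12) = mex{0,2} = 1
G(13) = mex{1,0} = 2
G(14) = mex{2,1} = 0
G(15) = mex{0,0} = 1
G(16) = mex{1,1} = 0
G(17) = mex{0,0} = 1
G(18) = mex{1,1} = 0
G(19) = mex{0,2} = 1
G(20) = mex{1,0} = 2
G(21) = mex{2,1} = 0
G(22) = mex{0,0} = 1
G(23) = mex{1,1} = 0
G(24) = mex{0,0} = 1
G(25) = mex{1,1} = 0
G_B(25) = 0.
Combined Grundy value = 1 ⊕ 0 = 1.

1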